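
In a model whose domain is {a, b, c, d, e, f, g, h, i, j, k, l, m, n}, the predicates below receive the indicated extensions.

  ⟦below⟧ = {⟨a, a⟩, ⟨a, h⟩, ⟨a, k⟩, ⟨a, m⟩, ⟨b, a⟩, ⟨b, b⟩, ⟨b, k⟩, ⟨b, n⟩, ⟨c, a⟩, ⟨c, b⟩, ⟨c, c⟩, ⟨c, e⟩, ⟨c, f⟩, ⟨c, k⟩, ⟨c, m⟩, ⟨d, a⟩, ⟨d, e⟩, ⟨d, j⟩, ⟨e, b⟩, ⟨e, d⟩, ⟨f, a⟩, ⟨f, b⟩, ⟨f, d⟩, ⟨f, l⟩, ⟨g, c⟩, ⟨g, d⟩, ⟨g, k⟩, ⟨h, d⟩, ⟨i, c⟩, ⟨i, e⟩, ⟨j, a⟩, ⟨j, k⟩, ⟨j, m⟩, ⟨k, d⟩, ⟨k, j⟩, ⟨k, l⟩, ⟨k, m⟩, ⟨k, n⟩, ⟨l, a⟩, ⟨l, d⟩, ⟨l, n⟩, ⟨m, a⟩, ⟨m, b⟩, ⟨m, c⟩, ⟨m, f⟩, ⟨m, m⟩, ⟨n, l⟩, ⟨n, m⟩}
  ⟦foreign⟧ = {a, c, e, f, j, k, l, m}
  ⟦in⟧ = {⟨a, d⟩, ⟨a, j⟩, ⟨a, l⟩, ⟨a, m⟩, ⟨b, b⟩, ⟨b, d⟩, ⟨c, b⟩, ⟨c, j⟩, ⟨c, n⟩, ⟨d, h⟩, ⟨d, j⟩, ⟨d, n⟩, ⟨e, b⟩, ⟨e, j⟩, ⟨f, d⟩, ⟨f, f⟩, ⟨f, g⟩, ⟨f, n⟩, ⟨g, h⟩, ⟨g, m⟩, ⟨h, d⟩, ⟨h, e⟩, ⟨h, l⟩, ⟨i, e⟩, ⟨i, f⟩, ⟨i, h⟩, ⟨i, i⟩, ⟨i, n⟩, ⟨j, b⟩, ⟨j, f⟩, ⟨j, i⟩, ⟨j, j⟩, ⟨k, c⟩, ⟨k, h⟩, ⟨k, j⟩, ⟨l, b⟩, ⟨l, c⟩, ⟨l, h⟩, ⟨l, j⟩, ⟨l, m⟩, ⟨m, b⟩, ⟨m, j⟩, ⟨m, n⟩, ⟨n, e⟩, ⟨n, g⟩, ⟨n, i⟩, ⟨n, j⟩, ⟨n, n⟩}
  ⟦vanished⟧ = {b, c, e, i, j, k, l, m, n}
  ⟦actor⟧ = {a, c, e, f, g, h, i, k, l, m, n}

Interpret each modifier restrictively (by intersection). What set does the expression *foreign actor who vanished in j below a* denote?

{c, l, m}

⟦who vanished⟧ = ⟦vanished⟧ = {b, c, e, i, j, k, l, m, n}
⟦in j⟧ = {x : ⟨x, j⟩ ∈ ⟦in⟧} = {a, c, d, e, j, k, l, m, n}
⟦below a⟧ = {x : ⟨x, a⟩ ∈ ⟦below⟧} = {a, b, c, d, f, j, l, m}
⟦actor⟧ = {a, c, e, f, g, h, i, k, l, m, n}
… ∩ ⟦who vanished⟧ = {a, c, e, f, g, h, i, k, l, m, n} ∩ {b, c, e, i, j, k, l, m, n} = {c, e, i, k, l, m, n}
… ∩ ⟦in j⟧ = {c, e, i, k, l, m, n} ∩ {a, c, d, e, j, k, l, m, n} = {c, e, k, l, m, n}
… ∩ ⟦below a⟧ = {c, e, k, l, m, n} ∩ {a, b, c, d, f, j, l, m} = {c, l, m}
… ∩ ⟦foreign⟧ = {c, l, m} ∩ {a, c, e, f, j, k, l, m} = {c, l, m}
So ⟦foreign actor who vanished in j below a⟧ = {c, l, m}.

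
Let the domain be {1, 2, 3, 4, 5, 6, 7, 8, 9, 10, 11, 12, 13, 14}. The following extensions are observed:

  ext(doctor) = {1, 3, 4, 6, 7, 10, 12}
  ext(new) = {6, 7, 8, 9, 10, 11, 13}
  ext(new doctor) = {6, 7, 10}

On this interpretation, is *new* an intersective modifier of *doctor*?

yes

⟦new⟧ ∩ ⟦doctor⟧ = {6, 7, 8, 9, 10, 11, 13} ∩ {1, 3, 4, 6, 7, 10, 12} = {6, 7, 10}
Observed ⟦new doctor⟧ = {6, 7, 10}.
These coincide, so the modifier is intersective here.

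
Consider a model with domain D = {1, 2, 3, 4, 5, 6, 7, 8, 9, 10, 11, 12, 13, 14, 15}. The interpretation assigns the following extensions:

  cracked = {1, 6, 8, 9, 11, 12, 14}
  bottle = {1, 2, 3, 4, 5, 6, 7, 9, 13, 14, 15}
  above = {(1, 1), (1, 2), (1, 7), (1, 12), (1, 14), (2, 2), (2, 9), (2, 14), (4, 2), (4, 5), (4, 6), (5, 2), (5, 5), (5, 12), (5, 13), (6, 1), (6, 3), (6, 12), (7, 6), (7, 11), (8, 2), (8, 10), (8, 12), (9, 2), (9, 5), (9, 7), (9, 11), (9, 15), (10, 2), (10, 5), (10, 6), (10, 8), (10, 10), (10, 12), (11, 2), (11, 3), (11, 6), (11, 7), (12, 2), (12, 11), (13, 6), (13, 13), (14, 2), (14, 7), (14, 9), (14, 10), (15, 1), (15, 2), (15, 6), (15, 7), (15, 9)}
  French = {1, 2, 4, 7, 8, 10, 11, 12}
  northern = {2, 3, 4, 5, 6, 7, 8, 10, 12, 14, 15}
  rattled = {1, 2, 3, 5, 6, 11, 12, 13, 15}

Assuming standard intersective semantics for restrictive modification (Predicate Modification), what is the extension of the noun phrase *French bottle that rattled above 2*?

⟦that rattled⟧ = ⟦rattled⟧ = {1, 2, 3, 5, 6, 11, 12, 13, 15}
⟦above 2⟧ = {x : ⟨x, 2⟩ ∈ ⟦above⟧} = {1, 2, 4, 5, 8, 9, 10, 11, 12, 14, 15}
⟦bottle⟧ = {1, 2, 3, 4, 5, 6, 7, 9, 13, 14, 15}
… ∩ ⟦that rattled⟧ = {1, 2, 3, 4, 5, 6, 7, 9, 13, 14, 15} ∩ {1, 2, 3, 5, 6, 11, 12, 13, 15} = {1, 2, 3, 5, 6, 13, 15}
… ∩ ⟦above 2⟧ = {1, 2, 3, 5, 6, 13, 15} ∩ {1, 2, 4, 5, 8, 9, 10, 11, 12, 14, 15} = {1, 2, 5, 15}
… ∩ ⟦French⟧ = {1, 2, 5, 15} ∩ {1, 2, 4, 7, 8, 10, 11, 12} = {1, 2}
So ⟦French bottle that rattled above 2⟧ = {1, 2}.

{1, 2}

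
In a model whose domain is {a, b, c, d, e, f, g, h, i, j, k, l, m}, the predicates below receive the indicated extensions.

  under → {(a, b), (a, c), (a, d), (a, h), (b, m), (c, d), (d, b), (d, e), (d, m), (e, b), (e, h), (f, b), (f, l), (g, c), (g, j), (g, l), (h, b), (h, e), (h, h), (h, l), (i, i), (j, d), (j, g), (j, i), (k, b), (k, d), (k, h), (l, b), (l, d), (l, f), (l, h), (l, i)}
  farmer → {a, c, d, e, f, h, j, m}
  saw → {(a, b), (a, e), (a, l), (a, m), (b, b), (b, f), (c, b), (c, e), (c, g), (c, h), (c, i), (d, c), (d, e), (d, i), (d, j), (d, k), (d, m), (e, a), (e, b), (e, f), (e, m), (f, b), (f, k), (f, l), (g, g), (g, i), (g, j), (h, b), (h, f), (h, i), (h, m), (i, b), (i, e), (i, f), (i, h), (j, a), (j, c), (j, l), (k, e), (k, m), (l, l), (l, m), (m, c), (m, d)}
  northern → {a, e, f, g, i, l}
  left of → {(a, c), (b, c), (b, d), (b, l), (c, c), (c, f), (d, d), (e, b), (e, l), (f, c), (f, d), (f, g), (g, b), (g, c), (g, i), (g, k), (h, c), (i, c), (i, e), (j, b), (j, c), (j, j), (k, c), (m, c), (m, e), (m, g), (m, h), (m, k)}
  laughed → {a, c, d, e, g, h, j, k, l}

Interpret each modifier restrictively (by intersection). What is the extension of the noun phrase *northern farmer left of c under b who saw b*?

{a, f}

⟦left of c⟧ = {x : ⟨x, c⟩ ∈ ⟦left of⟧} = {a, b, c, f, g, h, i, j, k, m}
⟦under b⟧ = {x : ⟨x, b⟩ ∈ ⟦under⟧} = {a, d, e, f, h, k, l}
⟦who saw b⟧ = {x : ⟨x, b⟩ ∈ ⟦saw⟧} = {a, b, c, e, f, h, i}
⟦farmer⟧ = {a, c, d, e, f, h, j, m}
… ∩ ⟦left of c⟧ = {a, c, d, e, f, h, j, m} ∩ {a, b, c, f, g, h, i, j, k, m} = {a, c, f, h, j, m}
… ∩ ⟦under b⟧ = {a, c, f, h, j, m} ∩ {a, d, e, f, h, k, l} = {a, f, h}
… ∩ ⟦who saw b⟧ = {a, f, h} ∩ {a, b, c, e, f, h, i} = {a, f, h}
… ∩ ⟦northern⟧ = {a, f, h} ∩ {a, e, f, g, i, l} = {a, f}
So ⟦northern farmer left of c under b who saw b⟧ = {a, f}.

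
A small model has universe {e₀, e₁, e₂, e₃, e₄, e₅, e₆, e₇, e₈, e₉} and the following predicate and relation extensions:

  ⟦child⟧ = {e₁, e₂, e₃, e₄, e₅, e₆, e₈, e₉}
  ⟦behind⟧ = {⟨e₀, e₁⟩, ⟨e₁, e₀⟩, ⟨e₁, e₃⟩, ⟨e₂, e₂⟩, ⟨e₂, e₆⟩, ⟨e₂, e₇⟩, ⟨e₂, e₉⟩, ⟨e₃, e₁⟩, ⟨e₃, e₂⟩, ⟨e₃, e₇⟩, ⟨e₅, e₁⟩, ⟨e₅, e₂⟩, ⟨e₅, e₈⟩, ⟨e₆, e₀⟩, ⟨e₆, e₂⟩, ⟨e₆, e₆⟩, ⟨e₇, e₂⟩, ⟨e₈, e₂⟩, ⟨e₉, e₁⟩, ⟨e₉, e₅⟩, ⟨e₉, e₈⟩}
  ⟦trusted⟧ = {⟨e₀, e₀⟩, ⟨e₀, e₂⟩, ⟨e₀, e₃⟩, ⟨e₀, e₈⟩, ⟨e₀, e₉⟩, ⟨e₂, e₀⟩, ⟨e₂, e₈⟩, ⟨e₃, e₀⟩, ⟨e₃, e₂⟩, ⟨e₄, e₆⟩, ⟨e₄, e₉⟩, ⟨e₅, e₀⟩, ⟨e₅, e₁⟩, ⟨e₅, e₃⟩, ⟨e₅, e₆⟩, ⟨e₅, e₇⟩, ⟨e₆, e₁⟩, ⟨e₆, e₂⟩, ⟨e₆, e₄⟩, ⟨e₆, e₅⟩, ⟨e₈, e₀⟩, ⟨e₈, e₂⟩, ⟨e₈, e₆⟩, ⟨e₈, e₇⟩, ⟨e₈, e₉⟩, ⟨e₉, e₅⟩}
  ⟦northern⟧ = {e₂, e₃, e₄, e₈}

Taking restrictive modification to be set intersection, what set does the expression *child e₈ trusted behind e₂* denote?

⟦e₈ trusted⟧ = {x : ⟨e₈, x⟩ ∈ ⟦trusted⟧} = {e₀, e₂, e₆, e₇, e₉}
⟦behind e₂⟧ = {x : ⟨x, e₂⟩ ∈ ⟦behind⟧} = {e₂, e₃, e₅, e₆, e₇, e₈}
⟦child⟧ = {e₁, e₂, e₃, e₄, e₅, e₆, e₈, e₉}
… ∩ ⟦e₈ trusted⟧ = {e₁, e₂, e₃, e₄, e₅, e₆, e₈, e₉} ∩ {e₀, e₂, e₆, e₇, e₉} = {e₂, e₆, e₉}
… ∩ ⟦behind e₂⟧ = {e₂, e₆, e₉} ∩ {e₂, e₃, e₅, e₆, e₇, e₈} = {e₂, e₆}
So ⟦child e₈ trusted behind e₂⟧ = {e₂, e₆}.

{e₂, e₆}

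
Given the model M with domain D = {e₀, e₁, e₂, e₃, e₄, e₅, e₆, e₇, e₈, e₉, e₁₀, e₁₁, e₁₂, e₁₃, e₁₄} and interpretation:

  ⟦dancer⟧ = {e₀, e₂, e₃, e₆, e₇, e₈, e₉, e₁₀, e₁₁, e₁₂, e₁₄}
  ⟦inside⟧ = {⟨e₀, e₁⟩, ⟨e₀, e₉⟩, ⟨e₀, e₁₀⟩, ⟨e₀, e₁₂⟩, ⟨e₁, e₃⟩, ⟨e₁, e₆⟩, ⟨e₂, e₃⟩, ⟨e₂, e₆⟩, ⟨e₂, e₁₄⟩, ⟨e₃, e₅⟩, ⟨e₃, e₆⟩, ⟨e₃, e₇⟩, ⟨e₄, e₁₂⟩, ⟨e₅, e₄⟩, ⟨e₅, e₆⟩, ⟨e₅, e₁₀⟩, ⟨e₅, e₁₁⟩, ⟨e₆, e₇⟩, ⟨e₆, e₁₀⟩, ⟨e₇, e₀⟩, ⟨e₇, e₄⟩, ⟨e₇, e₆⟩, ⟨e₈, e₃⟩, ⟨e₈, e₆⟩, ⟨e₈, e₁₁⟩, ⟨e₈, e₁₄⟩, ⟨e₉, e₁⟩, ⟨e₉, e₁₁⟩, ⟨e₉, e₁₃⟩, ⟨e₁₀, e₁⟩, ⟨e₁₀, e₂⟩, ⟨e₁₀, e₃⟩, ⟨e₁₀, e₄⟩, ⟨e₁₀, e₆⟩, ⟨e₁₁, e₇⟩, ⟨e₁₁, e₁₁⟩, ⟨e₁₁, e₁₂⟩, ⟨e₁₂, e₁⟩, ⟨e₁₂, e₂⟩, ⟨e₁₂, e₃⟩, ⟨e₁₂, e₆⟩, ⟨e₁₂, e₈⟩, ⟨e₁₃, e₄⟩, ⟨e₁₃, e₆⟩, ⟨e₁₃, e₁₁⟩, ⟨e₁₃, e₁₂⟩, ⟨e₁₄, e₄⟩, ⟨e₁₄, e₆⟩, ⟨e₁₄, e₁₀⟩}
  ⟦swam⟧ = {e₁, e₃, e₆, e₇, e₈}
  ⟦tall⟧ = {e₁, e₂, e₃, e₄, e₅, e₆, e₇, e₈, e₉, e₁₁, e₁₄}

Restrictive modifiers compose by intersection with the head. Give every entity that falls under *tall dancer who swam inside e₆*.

{e₃, e₇, e₈}

⟦who swam⟧ = ⟦swam⟧ = {e₁, e₃, e₆, e₇, e₈}
⟦inside e₆⟧ = {x : ⟨x, e₆⟩ ∈ ⟦inside⟧} = {e₁, e₂, e₃, e₅, e₇, e₈, e₁₀, e₁₂, e₁₃, e₁₄}
⟦dancer⟧ = {e₀, e₂, e₃, e₆, e₇, e₈, e₉, e₁₀, e₁₁, e₁₂, e₁₄}
… ∩ ⟦who swam⟧ = {e₀, e₂, e₃, e₆, e₇, e₈, e₉, e₁₀, e₁₁, e₁₂, e₁₄} ∩ {e₁, e₃, e₆, e₇, e₈} = {e₃, e₆, e₇, e₈}
… ∩ ⟦inside e₆⟧ = {e₃, e₆, e₇, e₈} ∩ {e₁, e₂, e₃, e₅, e₇, e₈, e₁₀, e₁₂, e₁₃, e₁₄} = {e₃, e₇, e₈}
… ∩ ⟦tall⟧ = {e₃, e₇, e₈} ∩ {e₁, e₂, e₃, e₄, e₅, e₆, e₇, e₈, e₉, e₁₁, e₁₄} = {e₃, e₇, e₈}
So ⟦tall dancer who swam inside e₆⟧ = {e₃, e₇, e₈}.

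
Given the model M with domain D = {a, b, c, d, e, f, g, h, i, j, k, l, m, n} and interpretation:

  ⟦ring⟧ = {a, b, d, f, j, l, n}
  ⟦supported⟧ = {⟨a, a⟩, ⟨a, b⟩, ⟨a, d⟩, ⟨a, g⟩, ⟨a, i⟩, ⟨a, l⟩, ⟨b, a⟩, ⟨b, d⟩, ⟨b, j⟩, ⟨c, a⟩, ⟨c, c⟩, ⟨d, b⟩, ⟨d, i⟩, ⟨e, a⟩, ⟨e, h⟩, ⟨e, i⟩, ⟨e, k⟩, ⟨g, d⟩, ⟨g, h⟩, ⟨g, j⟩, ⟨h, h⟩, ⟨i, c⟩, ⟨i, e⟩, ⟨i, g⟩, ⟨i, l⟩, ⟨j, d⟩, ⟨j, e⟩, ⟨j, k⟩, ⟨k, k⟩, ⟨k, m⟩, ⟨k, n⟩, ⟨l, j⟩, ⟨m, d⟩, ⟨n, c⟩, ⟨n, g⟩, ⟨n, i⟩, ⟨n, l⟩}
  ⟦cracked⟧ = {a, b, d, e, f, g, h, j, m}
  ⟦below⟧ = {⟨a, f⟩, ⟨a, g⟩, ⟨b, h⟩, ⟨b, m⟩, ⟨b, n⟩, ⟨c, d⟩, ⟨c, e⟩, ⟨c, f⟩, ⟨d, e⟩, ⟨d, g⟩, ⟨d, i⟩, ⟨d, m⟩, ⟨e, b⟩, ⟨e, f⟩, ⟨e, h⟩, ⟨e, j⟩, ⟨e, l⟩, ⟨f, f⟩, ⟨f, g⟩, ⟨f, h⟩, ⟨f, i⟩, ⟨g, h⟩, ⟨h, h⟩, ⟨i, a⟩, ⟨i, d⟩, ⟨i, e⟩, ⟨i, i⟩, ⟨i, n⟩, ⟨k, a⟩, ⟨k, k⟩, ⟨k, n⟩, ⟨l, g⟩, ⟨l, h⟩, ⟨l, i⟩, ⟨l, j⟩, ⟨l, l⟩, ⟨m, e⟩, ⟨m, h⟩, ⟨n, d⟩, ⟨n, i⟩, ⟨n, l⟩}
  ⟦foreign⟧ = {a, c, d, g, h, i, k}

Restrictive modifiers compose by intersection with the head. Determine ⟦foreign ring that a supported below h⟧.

{}

⟦that a supported⟧ = {x : ⟨a, x⟩ ∈ ⟦supported⟧} = {a, b, d, g, i, l}
⟦below h⟧ = {x : ⟨x, h⟩ ∈ ⟦below⟧} = {b, e, f, g, h, l, m}
⟦ring⟧ = {a, b, d, f, j, l, n}
… ∩ ⟦that a supported⟧ = {a, b, d, f, j, l, n} ∩ {a, b, d, g, i, l} = {a, b, d, l}
… ∩ ⟦below h⟧ = {a, b, d, l} ∩ {b, e, f, g, h, l, m} = {b, l}
… ∩ ⟦foreign⟧ = {b, l} ∩ {a, c, d, g, h, i, k} = ∅
So ⟦foreign ring that a supported below h⟧ = {}.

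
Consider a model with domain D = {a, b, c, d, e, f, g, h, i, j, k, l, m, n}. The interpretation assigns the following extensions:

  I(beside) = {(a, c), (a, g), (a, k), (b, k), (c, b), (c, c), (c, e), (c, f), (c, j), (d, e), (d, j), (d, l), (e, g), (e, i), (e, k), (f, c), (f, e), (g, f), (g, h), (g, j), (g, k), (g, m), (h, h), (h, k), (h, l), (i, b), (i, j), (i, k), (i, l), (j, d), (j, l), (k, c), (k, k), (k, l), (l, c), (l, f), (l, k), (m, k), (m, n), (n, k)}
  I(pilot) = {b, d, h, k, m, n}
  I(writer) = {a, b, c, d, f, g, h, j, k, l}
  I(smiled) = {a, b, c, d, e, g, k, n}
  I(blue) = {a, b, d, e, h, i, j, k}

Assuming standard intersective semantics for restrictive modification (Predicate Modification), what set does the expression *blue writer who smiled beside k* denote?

{a, b, k}

⟦who smiled⟧ = ⟦smiled⟧ = {a, b, c, d, e, g, k, n}
⟦beside k⟧ = {x : ⟨x, k⟩ ∈ ⟦beside⟧} = {a, b, e, g, h, i, k, l, m, n}
⟦writer⟧ = {a, b, c, d, f, g, h, j, k, l}
… ∩ ⟦who smiled⟧ = {a, b, c, d, f, g, h, j, k, l} ∩ {a, b, c, d, e, g, k, n} = {a, b, c, d, g, k}
… ∩ ⟦beside k⟧ = {a, b, c, d, g, k} ∩ {a, b, e, g, h, i, k, l, m, n} = {a, b, g, k}
… ∩ ⟦blue⟧ = {a, b, g, k} ∩ {a, b, d, e, h, i, j, k} = {a, b, k}
So ⟦blue writer who smiled beside k⟧ = {a, b, k}.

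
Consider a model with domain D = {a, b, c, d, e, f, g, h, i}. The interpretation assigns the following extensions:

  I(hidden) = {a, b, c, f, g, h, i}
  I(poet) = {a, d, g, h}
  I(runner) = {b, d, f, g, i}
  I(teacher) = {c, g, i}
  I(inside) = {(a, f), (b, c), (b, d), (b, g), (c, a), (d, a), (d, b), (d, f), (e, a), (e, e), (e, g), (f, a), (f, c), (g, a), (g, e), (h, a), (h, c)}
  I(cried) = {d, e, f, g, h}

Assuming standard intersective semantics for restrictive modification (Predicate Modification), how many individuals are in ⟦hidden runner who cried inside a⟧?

2

⟦who cried⟧ = ⟦cried⟧ = {d, e, f, g, h}
⟦inside a⟧ = {x : ⟨x, a⟩ ∈ ⟦inside⟧} = {c, d, e, f, g, h}
⟦runner⟧ = {b, d, f, g, i}
… ∩ ⟦who cried⟧ = {b, d, f, g, i} ∩ {d, e, f, g, h} = {d, f, g}
… ∩ ⟦inside a⟧ = {d, f, g} ∩ {c, d, e, f, g, h} = {d, f, g}
… ∩ ⟦hidden⟧ = {d, f, g} ∩ {a, b, c, f, g, h, i} = {f, g}
⟦hidden runner who cried inside a⟧ = {f, g}, so the cardinality is 2.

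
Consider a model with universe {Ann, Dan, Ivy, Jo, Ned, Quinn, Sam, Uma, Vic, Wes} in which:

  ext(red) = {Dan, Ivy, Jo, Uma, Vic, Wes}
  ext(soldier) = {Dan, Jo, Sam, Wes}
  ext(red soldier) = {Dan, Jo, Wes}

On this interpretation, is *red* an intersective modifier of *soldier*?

⟦red⟧ ∩ ⟦soldier⟧ = {Dan, Ivy, Jo, Uma, Vic, Wes} ∩ {Dan, Jo, Sam, Wes} = {Dan, Jo, Wes}
Observed ⟦red soldier⟧ = {Dan, Jo, Wes}.
These coincide, so the modifier is intersective here.

yes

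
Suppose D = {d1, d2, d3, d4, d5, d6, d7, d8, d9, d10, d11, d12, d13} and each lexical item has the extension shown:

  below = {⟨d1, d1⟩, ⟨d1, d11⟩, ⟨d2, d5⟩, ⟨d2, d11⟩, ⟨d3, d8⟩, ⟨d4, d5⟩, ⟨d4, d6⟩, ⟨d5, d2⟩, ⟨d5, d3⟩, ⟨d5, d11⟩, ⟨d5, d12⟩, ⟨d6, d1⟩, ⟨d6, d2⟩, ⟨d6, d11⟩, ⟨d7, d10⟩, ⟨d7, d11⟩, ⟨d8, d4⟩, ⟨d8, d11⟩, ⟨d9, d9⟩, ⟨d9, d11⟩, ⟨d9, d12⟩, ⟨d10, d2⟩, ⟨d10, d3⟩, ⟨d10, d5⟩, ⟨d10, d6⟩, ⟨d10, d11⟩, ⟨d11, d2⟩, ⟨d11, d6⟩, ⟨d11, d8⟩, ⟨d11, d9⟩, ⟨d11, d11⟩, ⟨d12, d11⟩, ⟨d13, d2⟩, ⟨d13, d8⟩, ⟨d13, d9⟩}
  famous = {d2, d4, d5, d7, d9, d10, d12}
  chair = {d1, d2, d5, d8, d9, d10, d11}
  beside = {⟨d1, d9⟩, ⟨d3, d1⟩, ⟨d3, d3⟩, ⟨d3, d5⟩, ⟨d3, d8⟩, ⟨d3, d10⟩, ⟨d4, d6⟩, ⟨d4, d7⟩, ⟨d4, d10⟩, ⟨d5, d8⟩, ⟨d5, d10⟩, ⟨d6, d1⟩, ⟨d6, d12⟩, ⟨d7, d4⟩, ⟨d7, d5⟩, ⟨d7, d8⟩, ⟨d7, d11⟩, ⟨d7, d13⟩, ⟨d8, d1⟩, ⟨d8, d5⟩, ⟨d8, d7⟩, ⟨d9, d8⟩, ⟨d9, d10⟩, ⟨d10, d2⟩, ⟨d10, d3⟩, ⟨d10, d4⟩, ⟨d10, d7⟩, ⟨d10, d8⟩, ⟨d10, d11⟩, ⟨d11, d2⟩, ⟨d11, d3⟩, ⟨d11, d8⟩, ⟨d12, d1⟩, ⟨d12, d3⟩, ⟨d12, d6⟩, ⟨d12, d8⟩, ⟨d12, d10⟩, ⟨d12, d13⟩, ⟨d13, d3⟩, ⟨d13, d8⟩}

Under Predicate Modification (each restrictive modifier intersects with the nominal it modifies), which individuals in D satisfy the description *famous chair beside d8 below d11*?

⟦beside d8⟧ = {x : ⟨x, d8⟩ ∈ ⟦beside⟧} = {d3, d5, d7, d9, d10, d11, d12, d13}
⟦below d11⟧ = {x : ⟨x, d11⟩ ∈ ⟦below⟧} = {d1, d2, d5, d6, d7, d8, d9, d10, d11, d12}
⟦chair⟧ = {d1, d2, d5, d8, d9, d10, d11}
… ∩ ⟦beside d8⟧ = {d1, d2, d5, d8, d9, d10, d11} ∩ {d3, d5, d7, d9, d10, d11, d12, d13} = {d5, d9, d10, d11}
… ∩ ⟦below d11⟧ = {d5, d9, d10, d11} ∩ {d1, d2, d5, d6, d7, d8, d9, d10, d11, d12} = {d5, d9, d10, d11}
… ∩ ⟦famous⟧ = {d5, d9, d10, d11} ∩ {d2, d4, d5, d7, d9, d10, d12} = {d5, d9, d10}
So ⟦famous chair beside d8 below d11⟧ = {d5, d9, d10}.

{d5, d9, d10}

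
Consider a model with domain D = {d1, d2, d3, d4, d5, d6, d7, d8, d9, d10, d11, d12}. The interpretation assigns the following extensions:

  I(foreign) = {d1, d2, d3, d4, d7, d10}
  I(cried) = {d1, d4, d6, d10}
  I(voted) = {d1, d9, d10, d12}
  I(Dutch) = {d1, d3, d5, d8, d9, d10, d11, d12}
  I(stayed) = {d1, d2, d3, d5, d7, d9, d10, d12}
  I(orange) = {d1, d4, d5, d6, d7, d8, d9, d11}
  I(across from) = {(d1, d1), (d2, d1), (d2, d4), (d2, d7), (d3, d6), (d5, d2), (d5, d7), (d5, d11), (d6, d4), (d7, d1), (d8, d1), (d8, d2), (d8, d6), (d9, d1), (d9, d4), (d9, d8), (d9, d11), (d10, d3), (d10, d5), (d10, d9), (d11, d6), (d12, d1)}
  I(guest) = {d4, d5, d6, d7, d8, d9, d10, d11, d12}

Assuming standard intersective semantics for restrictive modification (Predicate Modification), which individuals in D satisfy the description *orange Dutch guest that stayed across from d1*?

⟦that stayed⟧ = ⟦stayed⟧ = {d1, d2, d3, d5, d7, d9, d10, d12}
⟦across from d1⟧ = {x : ⟨x, d1⟩ ∈ ⟦across from⟧} = {d1, d2, d7, d8, d9, d12}
⟦guest⟧ = {d4, d5, d6, d7, d8, d9, d10, d11, d12}
… ∩ ⟦that stayed⟧ = {d4, d5, d6, d7, d8, d9, d10, d11, d12} ∩ {d1, d2, d3, d5, d7, d9, d10, d12} = {d5, d7, d9, d10, d12}
… ∩ ⟦across from d1⟧ = {d5, d7, d9, d10, d12} ∩ {d1, d2, d7, d8, d9, d12} = {d7, d9, d12}
… ∩ ⟦orange⟧ = {d7, d9, d12} ∩ {d1, d4, d5, d6, d7, d8, d9, d11} = {d7, d9}
… ∩ ⟦Dutch⟧ = {d7, d9} ∩ {d1, d3, d5, d8, d9, d10, d11, d12} = {d9}
So ⟦orange Dutch guest that stayed across from d1⟧ = {d9}.

{d9}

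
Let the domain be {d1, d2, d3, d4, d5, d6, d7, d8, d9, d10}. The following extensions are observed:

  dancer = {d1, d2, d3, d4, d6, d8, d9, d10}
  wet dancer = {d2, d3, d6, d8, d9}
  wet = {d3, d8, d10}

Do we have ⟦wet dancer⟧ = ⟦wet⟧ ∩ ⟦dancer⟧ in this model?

⟦wet⟧ ∩ ⟦dancer⟧ = {d3, d8, d10} ∩ {d1, d2, d3, d4, d6, d8, d9, d10} = {d3, d8, d10}
Observed ⟦wet dancer⟧ = {d2, d3, d6, d8, d9}.
These differ, so the modifier is not intersective in this model.

no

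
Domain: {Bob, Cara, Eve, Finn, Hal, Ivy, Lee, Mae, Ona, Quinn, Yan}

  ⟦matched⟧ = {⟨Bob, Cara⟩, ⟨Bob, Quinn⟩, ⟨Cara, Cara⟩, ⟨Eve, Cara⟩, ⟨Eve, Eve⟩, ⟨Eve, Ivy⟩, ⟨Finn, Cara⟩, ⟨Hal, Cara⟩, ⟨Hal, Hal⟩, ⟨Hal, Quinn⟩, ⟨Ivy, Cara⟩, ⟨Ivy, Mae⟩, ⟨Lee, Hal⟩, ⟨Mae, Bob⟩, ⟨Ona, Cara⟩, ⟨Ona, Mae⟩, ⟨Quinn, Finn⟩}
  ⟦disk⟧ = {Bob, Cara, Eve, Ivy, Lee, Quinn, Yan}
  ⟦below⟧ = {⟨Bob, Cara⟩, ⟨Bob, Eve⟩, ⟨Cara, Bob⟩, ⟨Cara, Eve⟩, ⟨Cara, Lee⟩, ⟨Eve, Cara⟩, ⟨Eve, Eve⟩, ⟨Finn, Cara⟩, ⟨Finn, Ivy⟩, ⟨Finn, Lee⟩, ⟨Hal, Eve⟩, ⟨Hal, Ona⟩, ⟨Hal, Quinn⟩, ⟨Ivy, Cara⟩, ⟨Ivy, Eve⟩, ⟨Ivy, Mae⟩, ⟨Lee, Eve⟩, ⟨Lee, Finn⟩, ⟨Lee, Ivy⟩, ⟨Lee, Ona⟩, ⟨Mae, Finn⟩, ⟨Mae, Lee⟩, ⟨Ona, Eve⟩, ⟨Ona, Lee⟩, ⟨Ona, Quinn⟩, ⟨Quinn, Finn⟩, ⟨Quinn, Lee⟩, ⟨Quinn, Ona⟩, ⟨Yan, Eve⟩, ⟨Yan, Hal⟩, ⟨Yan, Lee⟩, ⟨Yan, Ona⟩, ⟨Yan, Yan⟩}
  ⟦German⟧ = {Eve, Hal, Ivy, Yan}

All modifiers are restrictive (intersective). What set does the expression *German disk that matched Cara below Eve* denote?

{Eve, Ivy}

⟦that matched Cara⟧ = {x : ⟨x, Cara⟩ ∈ ⟦matched⟧} = {Bob, Cara, Eve, Finn, Hal, Ivy, Ona}
⟦below Eve⟧ = {x : ⟨x, Eve⟩ ∈ ⟦below⟧} = {Bob, Cara, Eve, Hal, Ivy, Lee, Ona, Yan}
⟦disk⟧ = {Bob, Cara, Eve, Ivy, Lee, Quinn, Yan}
… ∩ ⟦that matched Cara⟧ = {Bob, Cara, Eve, Ivy, Lee, Quinn, Yan} ∩ {Bob, Cara, Eve, Finn, Hal, Ivy, Ona} = {Bob, Cara, Eve, Ivy}
… ∩ ⟦below Eve⟧ = {Bob, Cara, Eve, Ivy} ∩ {Bob, Cara, Eve, Hal, Ivy, Lee, Ona, Yan} = {Bob, Cara, Eve, Ivy}
… ∩ ⟦German⟧ = {Bob, Cara, Eve, Ivy} ∩ {Eve, Hal, Ivy, Yan} = {Eve, Ivy}
So ⟦German disk that matched Cara below Eve⟧ = {Eve, Ivy}.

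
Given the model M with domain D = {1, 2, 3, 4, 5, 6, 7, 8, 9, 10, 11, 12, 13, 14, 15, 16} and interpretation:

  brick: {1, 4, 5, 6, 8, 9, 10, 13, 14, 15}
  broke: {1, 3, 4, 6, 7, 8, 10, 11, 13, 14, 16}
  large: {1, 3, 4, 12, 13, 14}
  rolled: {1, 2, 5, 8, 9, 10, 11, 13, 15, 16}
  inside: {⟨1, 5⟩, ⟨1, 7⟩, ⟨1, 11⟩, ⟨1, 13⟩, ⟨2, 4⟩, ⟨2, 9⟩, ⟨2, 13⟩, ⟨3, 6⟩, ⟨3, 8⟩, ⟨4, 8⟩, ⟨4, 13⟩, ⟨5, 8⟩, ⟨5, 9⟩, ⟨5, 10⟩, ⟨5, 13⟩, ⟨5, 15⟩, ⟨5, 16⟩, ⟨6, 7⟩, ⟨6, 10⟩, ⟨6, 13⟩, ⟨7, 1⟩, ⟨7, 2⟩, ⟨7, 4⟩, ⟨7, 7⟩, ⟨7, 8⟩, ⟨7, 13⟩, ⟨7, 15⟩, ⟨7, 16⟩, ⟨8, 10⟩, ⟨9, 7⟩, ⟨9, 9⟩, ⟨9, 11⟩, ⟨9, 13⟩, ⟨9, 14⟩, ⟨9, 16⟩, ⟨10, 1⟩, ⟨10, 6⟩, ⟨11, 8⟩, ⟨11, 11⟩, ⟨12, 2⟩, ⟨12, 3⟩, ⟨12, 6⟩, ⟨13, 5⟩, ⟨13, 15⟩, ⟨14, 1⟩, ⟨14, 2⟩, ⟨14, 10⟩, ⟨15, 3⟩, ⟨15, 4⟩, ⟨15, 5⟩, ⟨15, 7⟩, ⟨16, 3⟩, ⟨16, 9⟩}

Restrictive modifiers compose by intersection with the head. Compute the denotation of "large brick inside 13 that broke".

⟦inside 13⟧ = {x : ⟨x, 13⟩ ∈ ⟦inside⟧} = {1, 2, 4, 5, 6, 7, 9}
⟦that broke⟧ = ⟦broke⟧ = {1, 3, 4, 6, 7, 8, 10, 11, 13, 14, 16}
⟦brick⟧ = {1, 4, 5, 6, 8, 9, 10, 13, 14, 15}
… ∩ ⟦inside 13⟧ = {1, 4, 5, 6, 8, 9, 10, 13, 14, 15} ∩ {1, 2, 4, 5, 6, 7, 9} = {1, 4, 5, 6, 9}
… ∩ ⟦that broke⟧ = {1, 4, 5, 6, 9} ∩ {1, 3, 4, 6, 7, 8, 10, 11, 13, 14, 16} = {1, 4, 6}
… ∩ ⟦large⟧ = {1, 4, 6} ∩ {1, 3, 4, 12, 13, 14} = {1, 4}
So ⟦large brick inside 13 that broke⟧ = {1, 4}.

{1, 4}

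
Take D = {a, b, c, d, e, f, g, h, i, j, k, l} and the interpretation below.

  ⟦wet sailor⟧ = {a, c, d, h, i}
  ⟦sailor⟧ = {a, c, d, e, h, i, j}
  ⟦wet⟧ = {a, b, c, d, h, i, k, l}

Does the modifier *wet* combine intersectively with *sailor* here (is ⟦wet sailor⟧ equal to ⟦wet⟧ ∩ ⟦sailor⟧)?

⟦wet⟧ ∩ ⟦sailor⟧ = {a, b, c, d, h, i, k, l} ∩ {a, c, d, e, h, i, j} = {a, c, d, h, i}
Observed ⟦wet sailor⟧ = {a, c, d, h, i}.
These coincide, so the modifier is intersective here.

yes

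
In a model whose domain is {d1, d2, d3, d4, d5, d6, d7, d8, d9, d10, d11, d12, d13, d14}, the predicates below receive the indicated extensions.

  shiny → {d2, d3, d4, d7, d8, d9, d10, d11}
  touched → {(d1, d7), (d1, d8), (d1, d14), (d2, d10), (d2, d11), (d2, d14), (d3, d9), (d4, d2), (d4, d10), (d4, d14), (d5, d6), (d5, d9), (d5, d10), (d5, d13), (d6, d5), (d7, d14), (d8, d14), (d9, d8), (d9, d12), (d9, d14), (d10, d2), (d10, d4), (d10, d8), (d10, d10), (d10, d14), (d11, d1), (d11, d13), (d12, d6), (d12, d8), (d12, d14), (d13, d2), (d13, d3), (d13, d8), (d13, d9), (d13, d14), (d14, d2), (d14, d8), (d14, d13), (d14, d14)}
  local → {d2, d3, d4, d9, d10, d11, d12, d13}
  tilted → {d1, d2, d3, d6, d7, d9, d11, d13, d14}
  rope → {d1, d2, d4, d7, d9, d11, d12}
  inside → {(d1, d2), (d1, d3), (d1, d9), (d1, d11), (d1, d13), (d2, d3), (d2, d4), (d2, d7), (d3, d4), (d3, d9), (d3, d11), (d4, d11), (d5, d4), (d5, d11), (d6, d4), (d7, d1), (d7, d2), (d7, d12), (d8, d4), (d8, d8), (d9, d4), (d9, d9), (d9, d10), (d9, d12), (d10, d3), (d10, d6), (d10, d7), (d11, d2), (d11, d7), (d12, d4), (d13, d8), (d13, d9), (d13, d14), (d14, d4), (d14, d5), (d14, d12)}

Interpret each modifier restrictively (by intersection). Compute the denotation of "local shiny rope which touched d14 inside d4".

⟦which touched d14⟧ = {x : ⟨x, d14⟩ ∈ ⟦touched⟧} = {d1, d2, d4, d7, d8, d9, d10, d12, d13, d14}
⟦inside d4⟧ = {x : ⟨x, d4⟩ ∈ ⟦inside⟧} = {d2, d3, d5, d6, d8, d9, d12, d14}
⟦rope⟧ = {d1, d2, d4, d7, d9, d11, d12}
… ∩ ⟦which touched d14⟧ = {d1, d2, d4, d7, d9, d11, d12} ∩ {d1, d2, d4, d7, d8, d9, d10, d12, d13, d14} = {d1, d2, d4, d7, d9, d12}
… ∩ ⟦inside d4⟧ = {d1, d2, d4, d7, d9, d12} ∩ {d2, d3, d5, d6, d8, d9, d12, d14} = {d2, d9, d12}
… ∩ ⟦local⟧ = {d2, d9, d12} ∩ {d2, d3, d4, d9, d10, d11, d12, d13} = {d2, d9, d12}
… ∩ ⟦shiny⟧ = {d2, d9, d12} ∩ {d2, d3, d4, d7, d8, d9, d10, d11} = {d2, d9}
So ⟦local shiny rope which touched d14 inside d4⟧ = {d2, d9}.

{d2, d9}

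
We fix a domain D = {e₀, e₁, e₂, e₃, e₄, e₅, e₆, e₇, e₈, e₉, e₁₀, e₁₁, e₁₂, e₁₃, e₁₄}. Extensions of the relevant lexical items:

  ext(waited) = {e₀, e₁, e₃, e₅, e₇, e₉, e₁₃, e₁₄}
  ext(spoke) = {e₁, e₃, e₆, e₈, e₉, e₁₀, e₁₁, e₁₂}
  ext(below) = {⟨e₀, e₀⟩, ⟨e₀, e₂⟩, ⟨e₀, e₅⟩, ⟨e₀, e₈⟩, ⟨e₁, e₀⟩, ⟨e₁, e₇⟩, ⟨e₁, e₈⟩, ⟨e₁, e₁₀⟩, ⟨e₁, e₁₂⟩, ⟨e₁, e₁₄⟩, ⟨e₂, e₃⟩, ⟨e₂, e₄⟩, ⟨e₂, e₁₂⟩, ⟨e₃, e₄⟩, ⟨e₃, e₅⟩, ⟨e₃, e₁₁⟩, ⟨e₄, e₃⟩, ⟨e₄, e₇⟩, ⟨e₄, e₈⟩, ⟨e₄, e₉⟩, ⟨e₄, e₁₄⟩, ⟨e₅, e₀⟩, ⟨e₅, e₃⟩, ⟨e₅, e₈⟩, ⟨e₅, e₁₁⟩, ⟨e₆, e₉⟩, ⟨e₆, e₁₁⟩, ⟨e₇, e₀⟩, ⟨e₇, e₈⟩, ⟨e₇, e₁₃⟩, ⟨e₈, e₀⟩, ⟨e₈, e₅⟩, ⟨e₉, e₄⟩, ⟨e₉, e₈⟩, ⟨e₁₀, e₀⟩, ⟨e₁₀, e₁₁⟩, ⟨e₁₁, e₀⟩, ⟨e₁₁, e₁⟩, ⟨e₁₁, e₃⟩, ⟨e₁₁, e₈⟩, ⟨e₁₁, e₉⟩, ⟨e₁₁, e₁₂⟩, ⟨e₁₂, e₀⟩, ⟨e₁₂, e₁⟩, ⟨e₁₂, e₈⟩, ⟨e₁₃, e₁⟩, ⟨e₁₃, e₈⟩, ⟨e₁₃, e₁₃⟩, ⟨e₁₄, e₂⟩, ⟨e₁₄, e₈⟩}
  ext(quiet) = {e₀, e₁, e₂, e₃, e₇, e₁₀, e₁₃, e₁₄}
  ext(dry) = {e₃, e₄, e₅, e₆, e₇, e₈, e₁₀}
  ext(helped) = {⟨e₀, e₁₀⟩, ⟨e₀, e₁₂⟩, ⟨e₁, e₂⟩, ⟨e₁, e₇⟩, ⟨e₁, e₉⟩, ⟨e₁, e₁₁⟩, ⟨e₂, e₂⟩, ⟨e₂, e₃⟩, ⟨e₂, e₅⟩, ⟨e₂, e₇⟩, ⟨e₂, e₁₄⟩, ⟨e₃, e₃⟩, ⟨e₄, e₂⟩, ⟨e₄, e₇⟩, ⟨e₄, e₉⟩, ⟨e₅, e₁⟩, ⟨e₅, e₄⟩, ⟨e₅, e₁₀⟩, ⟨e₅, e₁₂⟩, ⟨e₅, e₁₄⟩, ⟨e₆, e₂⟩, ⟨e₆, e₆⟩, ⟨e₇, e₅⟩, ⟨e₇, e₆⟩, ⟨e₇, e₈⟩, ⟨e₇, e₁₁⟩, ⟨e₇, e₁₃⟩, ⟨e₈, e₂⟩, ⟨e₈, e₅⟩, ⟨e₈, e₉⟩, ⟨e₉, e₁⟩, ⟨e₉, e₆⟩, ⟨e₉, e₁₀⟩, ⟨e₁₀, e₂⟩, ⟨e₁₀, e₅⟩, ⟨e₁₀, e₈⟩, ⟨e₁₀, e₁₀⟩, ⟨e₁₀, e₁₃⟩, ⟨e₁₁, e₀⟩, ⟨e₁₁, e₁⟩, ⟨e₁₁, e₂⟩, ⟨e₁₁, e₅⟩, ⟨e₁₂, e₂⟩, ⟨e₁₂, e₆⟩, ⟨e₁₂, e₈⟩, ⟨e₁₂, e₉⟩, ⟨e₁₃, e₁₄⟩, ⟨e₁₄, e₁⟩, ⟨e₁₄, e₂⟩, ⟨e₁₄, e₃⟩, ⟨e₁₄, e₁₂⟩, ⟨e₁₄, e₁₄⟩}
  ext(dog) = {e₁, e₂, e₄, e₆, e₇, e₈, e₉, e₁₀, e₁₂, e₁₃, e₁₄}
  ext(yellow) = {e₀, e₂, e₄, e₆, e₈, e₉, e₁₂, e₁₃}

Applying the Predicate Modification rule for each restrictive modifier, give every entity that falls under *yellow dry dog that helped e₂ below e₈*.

⟦that helped e₂⟧ = {x : ⟨x, e₂⟩ ∈ ⟦helped⟧} = {e₁, e₂, e₄, e₆, e₈, e₁₀, e₁₁, e₁₂, e₁₄}
⟦below e₈⟧ = {x : ⟨x, e₈⟩ ∈ ⟦below⟧} = {e₀, e₁, e₄, e₅, e₇, e₉, e₁₁, e₁₂, e₁₃, e₁₄}
⟦dog⟧ = {e₁, e₂, e₄, e₆, e₇, e₈, e₉, e₁₀, e₁₂, e₁₃, e₁₄}
… ∩ ⟦that helped e₂⟧ = {e₁, e₂, e₄, e₆, e₇, e₈, e₉, e₁₀, e₁₂, e₁₃, e₁₄} ∩ {e₁, e₂, e₄, e₆, e₈, e₁₀, e₁₁, e₁₂, e₁₄} = {e₁, e₂, e₄, e₆, e₈, e₁₀, e₁₂, e₁₄}
… ∩ ⟦below e₈⟧ = {e₁, e₂, e₄, e₆, e₈, e₁₀, e₁₂, e₁₄} ∩ {e₀, e₁, e₄, e₅, e₇, e₉, e₁₁, e₁₂, e₁₃, e₁₄} = {e₁, e₄, e₁₂, e₁₄}
… ∩ ⟦yellow⟧ = {e₁, e₄, e₁₂, e₁₄} ∩ {e₀, e₂, e₄, e₆, e₈, e₉, e₁₂, e₁₃} = {e₄, e₁₂}
… ∩ ⟦dry⟧ = {e₄, e₁₂} ∩ {e₃, e₄, e₅, e₆, e₇, e₈, e₁₀} = {e₄}
So ⟦yellow dry dog that helped e₂ below e₈⟧ = {e₄}.

{e₄}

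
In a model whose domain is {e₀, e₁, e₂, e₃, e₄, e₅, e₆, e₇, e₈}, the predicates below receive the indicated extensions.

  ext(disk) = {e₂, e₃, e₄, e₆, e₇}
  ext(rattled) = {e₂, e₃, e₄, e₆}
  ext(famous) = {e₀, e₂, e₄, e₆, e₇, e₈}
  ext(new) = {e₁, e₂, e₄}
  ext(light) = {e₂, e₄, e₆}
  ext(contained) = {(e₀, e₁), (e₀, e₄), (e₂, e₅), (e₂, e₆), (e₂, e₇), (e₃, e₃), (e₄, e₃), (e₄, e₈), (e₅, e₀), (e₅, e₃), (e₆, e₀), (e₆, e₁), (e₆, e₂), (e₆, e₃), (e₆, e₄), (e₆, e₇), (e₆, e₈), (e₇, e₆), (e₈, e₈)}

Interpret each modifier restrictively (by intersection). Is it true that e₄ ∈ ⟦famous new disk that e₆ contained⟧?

⟦that e₆ contained⟧ = {x : ⟨e₆, x⟩ ∈ ⟦contained⟧} = {e₀, e₁, e₂, e₃, e₄, e₇, e₈}
⟦disk⟧ = {e₂, e₃, e₄, e₆, e₇}
… ∩ ⟦that e₆ contained⟧ = {e₂, e₃, e₄, e₆, e₇} ∩ {e₀, e₁, e₂, e₃, e₄, e₇, e₈} = {e₂, e₃, e₄, e₇}
… ∩ ⟦famous⟧ = {e₂, e₃, e₄, e₇} ∩ {e₀, e₂, e₄, e₆, e₇, e₈} = {e₂, e₄, e₇}
… ∩ ⟦new⟧ = {e₂, e₄, e₇} ∩ {e₁, e₂, e₄} = {e₂, e₄}
⟦famous new disk that e₆ contained⟧ = {e₂, e₄}; e₄ ∈ this set.

yes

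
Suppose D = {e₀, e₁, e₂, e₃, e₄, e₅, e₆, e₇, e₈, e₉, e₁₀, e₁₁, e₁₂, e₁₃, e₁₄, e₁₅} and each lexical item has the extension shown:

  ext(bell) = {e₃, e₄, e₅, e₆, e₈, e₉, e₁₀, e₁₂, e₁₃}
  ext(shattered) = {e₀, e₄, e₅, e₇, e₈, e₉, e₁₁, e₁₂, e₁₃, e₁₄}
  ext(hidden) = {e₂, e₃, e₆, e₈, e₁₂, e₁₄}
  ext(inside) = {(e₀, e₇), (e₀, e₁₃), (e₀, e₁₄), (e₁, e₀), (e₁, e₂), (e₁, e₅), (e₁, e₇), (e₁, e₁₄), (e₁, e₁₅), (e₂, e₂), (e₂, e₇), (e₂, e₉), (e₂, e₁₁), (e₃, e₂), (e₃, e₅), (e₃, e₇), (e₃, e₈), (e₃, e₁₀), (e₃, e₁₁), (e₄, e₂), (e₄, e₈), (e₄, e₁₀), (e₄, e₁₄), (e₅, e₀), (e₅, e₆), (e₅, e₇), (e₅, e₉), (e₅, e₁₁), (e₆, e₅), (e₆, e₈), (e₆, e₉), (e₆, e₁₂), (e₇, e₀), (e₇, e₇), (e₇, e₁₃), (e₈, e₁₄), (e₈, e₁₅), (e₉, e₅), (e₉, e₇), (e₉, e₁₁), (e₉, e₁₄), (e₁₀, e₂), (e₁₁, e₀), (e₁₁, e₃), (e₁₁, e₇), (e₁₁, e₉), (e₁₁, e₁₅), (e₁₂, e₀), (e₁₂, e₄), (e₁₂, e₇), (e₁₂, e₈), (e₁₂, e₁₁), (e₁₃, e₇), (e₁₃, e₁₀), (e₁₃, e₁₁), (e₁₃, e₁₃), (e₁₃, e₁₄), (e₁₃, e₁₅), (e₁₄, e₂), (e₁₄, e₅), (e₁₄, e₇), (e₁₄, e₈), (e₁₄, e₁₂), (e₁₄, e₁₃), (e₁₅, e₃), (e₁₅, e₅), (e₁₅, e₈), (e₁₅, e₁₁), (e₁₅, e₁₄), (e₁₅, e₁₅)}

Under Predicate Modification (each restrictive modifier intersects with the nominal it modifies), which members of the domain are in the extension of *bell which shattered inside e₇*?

⟦which shattered⟧ = ⟦shattered⟧ = {e₀, e₄, e₅, e₇, e₈, e₉, e₁₁, e₁₂, e₁₃, e₁₄}
⟦inside e₇⟧ = {x : ⟨x, e₇⟩ ∈ ⟦inside⟧} = {e₀, e₁, e₂, e₃, e₅, e₇, e₉, e₁₁, e₁₂, e₁₃, e₁₄}
⟦bell⟧ = {e₃, e₄, e₅, e₆, e₈, e₉, e₁₀, e₁₂, e₁₃}
… ∩ ⟦which shattered⟧ = {e₃, e₄, e₅, e₆, e₈, e₉, e₁₀, e₁₂, e₁₃} ∩ {e₀, e₄, e₅, e₇, e₈, e₉, e₁₁, e₁₂, e₁₃, e₁₄} = {e₄, e₅, e₈, e₉, e₁₂, e₁₃}
… ∩ ⟦inside e₇⟧ = {e₄, e₅, e₈, e₉, e₁₂, e₁₃} ∩ {e₀, e₁, e₂, e₃, e₅, e₇, e₉, e₁₁, e₁₂, e₁₃, e₁₄} = {e₅, e₉, e₁₂, e₁₃}
So ⟦bell which shattered inside e₇⟧ = {e₅, e₉, e₁₂, e₁₃}.

{e₅, e₉, e₁₂, e₁₃}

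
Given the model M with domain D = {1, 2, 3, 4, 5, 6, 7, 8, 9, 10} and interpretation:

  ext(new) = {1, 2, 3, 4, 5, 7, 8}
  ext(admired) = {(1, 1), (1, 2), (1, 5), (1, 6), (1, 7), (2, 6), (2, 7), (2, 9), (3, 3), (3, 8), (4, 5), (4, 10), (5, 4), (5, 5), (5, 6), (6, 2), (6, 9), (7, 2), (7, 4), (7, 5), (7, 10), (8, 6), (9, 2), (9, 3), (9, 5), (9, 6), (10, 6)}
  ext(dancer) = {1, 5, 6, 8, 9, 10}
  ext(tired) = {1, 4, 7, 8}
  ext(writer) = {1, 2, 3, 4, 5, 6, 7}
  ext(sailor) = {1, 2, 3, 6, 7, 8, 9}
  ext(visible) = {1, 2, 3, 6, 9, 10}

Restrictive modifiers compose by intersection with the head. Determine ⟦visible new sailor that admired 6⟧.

{1, 2}

⟦that admired 6⟧ = {x : ⟨x, 6⟩ ∈ ⟦admired⟧} = {1, 2, 5, 8, 9, 10}
⟦sailor⟧ = {1, 2, 3, 6, 7, 8, 9}
… ∩ ⟦that admired 6⟧ = {1, 2, 3, 6, 7, 8, 9} ∩ {1, 2, 5, 8, 9, 10} = {1, 2, 8, 9}
… ∩ ⟦visible⟧ = {1, 2, 8, 9} ∩ {1, 2, 3, 6, 9, 10} = {1, 2, 9}
… ∩ ⟦new⟧ = {1, 2, 9} ∩ {1, 2, 3, 4, 5, 7, 8} = {1, 2}
So ⟦visible new sailor that admired 6⟧ = {1, 2}.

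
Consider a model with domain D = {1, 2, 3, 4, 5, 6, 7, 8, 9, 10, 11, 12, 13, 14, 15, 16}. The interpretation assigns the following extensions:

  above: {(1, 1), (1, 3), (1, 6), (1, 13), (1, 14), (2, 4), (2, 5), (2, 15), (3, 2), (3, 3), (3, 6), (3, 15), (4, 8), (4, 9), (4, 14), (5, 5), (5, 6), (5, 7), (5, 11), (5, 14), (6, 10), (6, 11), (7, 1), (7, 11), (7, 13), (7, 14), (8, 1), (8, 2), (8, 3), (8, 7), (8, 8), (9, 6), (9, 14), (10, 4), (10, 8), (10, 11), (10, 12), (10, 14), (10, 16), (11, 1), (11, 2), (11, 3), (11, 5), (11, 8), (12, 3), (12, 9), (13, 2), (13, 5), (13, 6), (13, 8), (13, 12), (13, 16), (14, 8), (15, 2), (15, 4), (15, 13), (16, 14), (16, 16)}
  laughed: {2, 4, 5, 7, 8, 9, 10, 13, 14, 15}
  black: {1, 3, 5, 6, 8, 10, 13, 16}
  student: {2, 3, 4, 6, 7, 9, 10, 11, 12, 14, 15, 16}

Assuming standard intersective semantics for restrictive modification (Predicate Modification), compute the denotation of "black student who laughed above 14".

{10}

⟦who laughed⟧ = ⟦laughed⟧ = {2, 4, 5, 7, 8, 9, 10, 13, 14, 15}
⟦above 14⟧ = {x : ⟨x, 14⟩ ∈ ⟦above⟧} = {1, 4, 5, 7, 9, 10, 16}
⟦student⟧ = {2, 3, 4, 6, 7, 9, 10, 11, 12, 14, 15, 16}
… ∩ ⟦who laughed⟧ = {2, 3, 4, 6, 7, 9, 10, 11, 12, 14, 15, 16} ∩ {2, 4, 5, 7, 8, 9, 10, 13, 14, 15} = {2, 4, 7, 9, 10, 14, 15}
… ∩ ⟦above 14⟧ = {2, 4, 7, 9, 10, 14, 15} ∩ {1, 4, 5, 7, 9, 10, 16} = {4, 7, 9, 10}
… ∩ ⟦black⟧ = {4, 7, 9, 10} ∩ {1, 3, 5, 6, 8, 10, 13, 16} = {10}
So ⟦black student who laughed above 14⟧ = {10}.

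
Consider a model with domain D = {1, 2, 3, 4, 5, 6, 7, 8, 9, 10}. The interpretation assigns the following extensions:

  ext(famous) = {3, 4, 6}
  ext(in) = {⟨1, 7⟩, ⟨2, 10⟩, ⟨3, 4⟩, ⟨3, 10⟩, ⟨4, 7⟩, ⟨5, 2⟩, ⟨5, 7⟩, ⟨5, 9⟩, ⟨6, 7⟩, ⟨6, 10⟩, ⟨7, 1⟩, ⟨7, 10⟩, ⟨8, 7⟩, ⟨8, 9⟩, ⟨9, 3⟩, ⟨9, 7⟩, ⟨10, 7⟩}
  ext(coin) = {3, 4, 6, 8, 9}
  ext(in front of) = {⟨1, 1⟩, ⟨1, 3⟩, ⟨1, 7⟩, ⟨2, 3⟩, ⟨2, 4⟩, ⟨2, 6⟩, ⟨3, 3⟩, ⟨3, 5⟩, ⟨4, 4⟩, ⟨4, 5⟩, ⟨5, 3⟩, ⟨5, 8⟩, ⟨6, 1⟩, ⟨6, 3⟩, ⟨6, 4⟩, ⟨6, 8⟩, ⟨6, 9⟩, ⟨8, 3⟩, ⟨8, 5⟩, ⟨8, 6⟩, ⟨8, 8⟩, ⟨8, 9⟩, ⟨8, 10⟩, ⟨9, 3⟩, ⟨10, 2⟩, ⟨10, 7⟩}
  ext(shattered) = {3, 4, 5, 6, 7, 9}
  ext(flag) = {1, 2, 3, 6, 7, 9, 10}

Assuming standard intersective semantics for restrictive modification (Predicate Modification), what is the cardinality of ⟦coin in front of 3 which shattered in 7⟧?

⟦in front of 3⟧ = {x : ⟨x, 3⟩ ∈ ⟦in front of⟧} = {1, 2, 3, 5, 6, 8, 9}
⟦which shattered⟧ = ⟦shattered⟧ = {3, 4, 5, 6, 7, 9}
⟦in 7⟧ = {x : ⟨x, 7⟩ ∈ ⟦in⟧} = {1, 4, 5, 6, 8, 9, 10}
⟦coin⟧ = {3, 4, 6, 8, 9}
… ∩ ⟦in front of 3⟧ = {3, 4, 6, 8, 9} ∩ {1, 2, 3, 5, 6, 8, 9} = {3, 6, 8, 9}
… ∩ ⟦which shattered⟧ = {3, 6, 8, 9} ∩ {3, 4, 5, 6, 7, 9} = {3, 6, 9}
… ∩ ⟦in 7⟧ = {3, 6, 9} ∩ {1, 4, 5, 6, 8, 9, 10} = {6, 9}
⟦coin in front of 3 which shattered in 7⟧ = {6, 9}, so the cardinality is 2.

2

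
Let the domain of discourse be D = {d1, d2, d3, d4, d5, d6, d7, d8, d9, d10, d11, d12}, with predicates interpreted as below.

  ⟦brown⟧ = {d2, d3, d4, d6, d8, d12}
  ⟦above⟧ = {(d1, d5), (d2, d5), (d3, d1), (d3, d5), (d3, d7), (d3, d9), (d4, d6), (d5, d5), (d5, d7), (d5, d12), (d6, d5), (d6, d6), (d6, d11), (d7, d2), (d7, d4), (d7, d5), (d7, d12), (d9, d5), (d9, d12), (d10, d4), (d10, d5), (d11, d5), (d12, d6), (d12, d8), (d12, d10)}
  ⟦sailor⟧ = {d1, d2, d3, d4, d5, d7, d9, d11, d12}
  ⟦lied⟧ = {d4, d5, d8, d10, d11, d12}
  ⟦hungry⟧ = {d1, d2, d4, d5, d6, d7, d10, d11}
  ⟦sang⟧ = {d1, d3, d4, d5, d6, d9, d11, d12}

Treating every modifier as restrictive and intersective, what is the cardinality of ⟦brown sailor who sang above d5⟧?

1

⟦who sang⟧ = ⟦sang⟧ = {d1, d3, d4, d5, d6, d9, d11, d12}
⟦above d5⟧ = {x : ⟨x, d5⟩ ∈ ⟦above⟧} = {d1, d2, d3, d5, d6, d7, d9, d10, d11}
⟦sailor⟧ = {d1, d2, d3, d4, d5, d7, d9, d11, d12}
… ∩ ⟦who sang⟧ = {d1, d2, d3, d4, d5, d7, d9, d11, d12} ∩ {d1, d3, d4, d5, d6, d9, d11, d12} = {d1, d3, d4, d5, d9, d11, d12}
… ∩ ⟦above d5⟧ = {d1, d3, d4, d5, d9, d11, d12} ∩ {d1, d2, d3, d5, d6, d7, d9, d10, d11} = {d1, d3, d5, d9, d11}
… ∩ ⟦brown⟧ = {d1, d3, d5, d9, d11} ∩ {d2, d3, d4, d6, d8, d12} = {d3}
⟦brown sailor who sang above d5⟧ = {d3}, so the cardinality is 1.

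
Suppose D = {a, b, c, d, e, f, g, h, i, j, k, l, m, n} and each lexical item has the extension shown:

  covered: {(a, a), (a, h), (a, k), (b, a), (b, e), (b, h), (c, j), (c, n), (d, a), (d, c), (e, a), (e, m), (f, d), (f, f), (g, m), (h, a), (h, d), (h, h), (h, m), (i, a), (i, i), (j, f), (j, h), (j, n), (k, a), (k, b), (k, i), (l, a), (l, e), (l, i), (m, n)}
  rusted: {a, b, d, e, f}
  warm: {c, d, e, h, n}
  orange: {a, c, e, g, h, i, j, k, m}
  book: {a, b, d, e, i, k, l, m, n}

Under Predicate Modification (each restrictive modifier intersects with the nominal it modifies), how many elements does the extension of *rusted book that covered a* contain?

4

⟦that covered a⟧ = {x : ⟨x, a⟩ ∈ ⟦covered⟧} = {a, b, d, e, h, i, k, l}
⟦book⟧ = {a, b, d, e, i, k, l, m, n}
… ∩ ⟦that covered a⟧ = {a, b, d, e, i, k, l, m, n} ∩ {a, b, d, e, h, i, k, l} = {a, b, d, e, i, k, l}
… ∩ ⟦rusted⟧ = {a, b, d, e, i, k, l} ∩ {a, b, d, e, f} = {a, b, d, e}
⟦rusted book that covered a⟧ = {a, b, d, e}, so the cardinality is 4.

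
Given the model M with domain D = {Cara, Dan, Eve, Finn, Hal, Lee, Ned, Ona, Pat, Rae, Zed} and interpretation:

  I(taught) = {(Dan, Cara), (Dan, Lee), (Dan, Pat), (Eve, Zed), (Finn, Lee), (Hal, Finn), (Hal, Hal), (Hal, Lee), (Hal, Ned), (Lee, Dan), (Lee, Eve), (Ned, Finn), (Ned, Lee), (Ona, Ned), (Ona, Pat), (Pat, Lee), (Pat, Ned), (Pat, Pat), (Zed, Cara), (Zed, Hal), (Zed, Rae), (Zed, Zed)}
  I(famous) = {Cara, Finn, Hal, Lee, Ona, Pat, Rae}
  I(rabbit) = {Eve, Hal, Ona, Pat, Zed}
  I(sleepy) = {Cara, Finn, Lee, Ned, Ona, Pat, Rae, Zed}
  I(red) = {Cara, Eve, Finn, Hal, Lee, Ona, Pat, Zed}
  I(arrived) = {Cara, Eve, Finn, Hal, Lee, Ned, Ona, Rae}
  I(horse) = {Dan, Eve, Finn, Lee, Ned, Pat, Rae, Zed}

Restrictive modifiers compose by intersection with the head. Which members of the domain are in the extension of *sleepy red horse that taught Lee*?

{Finn, Pat}

⟦that taught Lee⟧ = {x : ⟨x, Lee⟩ ∈ ⟦taught⟧} = {Dan, Finn, Hal, Ned, Pat}
⟦horse⟧ = {Dan, Eve, Finn, Lee, Ned, Pat, Rae, Zed}
… ∩ ⟦that taught Lee⟧ = {Dan, Eve, Finn, Lee, Ned, Pat, Rae, Zed} ∩ {Dan, Finn, Hal, Ned, Pat} = {Dan, Finn, Ned, Pat}
… ∩ ⟦sleepy⟧ = {Dan, Finn, Ned, Pat} ∩ {Cara, Finn, Lee, Ned, Ona, Pat, Rae, Zed} = {Finn, Ned, Pat}
… ∩ ⟦red⟧ = {Finn, Ned, Pat} ∩ {Cara, Eve, Finn, Hal, Lee, Ona, Pat, Zed} = {Finn, Pat}
So ⟦sleepy red horse that taught Lee⟧ = {Finn, Pat}.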